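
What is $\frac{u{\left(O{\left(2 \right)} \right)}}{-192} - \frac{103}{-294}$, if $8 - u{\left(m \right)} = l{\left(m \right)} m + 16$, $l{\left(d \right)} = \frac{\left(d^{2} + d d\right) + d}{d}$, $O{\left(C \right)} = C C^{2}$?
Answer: $\frac{647}{588} \approx 1.1003$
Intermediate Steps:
$O{\left(C \right)} = C^{3}$
$l{\left(d \right)} = \frac{d + 2 d^{2}}{d}$ ($l{\left(d \right)} = \frac{\left(d^{2} + d^{2}\right) + d}{d} = \frac{2 d^{2} + d}{d} = \frac{d + 2 d^{2}}{d}$)
$u{\left(m \right)} = -8 - m \left(1 + 2 m\right)$ ($u{\left(m \right)} = 8 - \left(\left(1 + 2 m\right) m + 16\right) = 8 - \left(m \left(1 + 2 m\right) + 16\right) = 8 - \left(16 + m \left(1 + 2 m\right)\right) = -8 - m \left(1 + 2 m\right)$)
$\frac{u{\left(O{\left(2 \right)} \right)}}{-192} - \frac{103}{-294} = \frac{-8 - 2^{3} \left(1 + 2 \cdot 2^{3}\right)}{-192} - \frac{103}{-294} = \left(-8 - 8 \left(1 + 2 \cdot 8\right)\right) \left(- \frac{1}{192}\right) - - \frac{103}{294} = \left(-8 - 8 \left(1 + 16\right)\right) \left(- \frac{1}{192}\right) + \frac{103}{294} = \left(-8 - 8 \cdot 17\right) \left(- \frac{1}{192}\right) + \frac{103}{294} = \left(-8 - 136\right) \left(- \frac{1}{192}\right) + \frac{103}{294} = \left(-144\right) \left(- \frac{1}{192}\right) + \frac{103}{294} = \frac{3}{4} + \frac{103}{294} = \frac{647}{588}$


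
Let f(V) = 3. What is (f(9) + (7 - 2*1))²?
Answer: 64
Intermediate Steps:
(f(9) + (7 - 2*1))² = (3 + (7 - 2*1))² = (3 + (7 - 2))² = (3 + 5)² = 8² = 64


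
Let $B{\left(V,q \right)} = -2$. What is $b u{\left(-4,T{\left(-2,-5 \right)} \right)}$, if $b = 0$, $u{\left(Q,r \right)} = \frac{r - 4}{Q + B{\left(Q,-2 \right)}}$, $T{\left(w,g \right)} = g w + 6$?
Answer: $0$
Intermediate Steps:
$T{\left(w,g \right)} = 6 + g w$
$u{\left(Q,r \right)} = \frac{-4 + r}{-2 + Q}$ ($u{\left(Q,r \right)} = \frac{r - 4}{Q - 2} = \frac{-4 + r}{-2 + Q}$)
$b u{\left(-4,T{\left(-2,-5 \right)} \right)} = 0 \frac{-4 + \left(6 - -10\right)}{-2 - 4} = 0 \frac{-4 + \left(6 + 10\right)}{-6} = 0 \left(- \frac{-4 + 16}{6}\right) = 0 \left(\left(- \frac{1}{6}\right) 12\right) = 0 \left(-2\right) = 0$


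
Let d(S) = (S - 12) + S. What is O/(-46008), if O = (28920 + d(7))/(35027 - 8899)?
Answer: -14461/601048512 ≈ -2.4060e-5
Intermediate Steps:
d(S) = -12 + 2*S (d(S) = (-12 + S) + S = -12 + 2*S)
O = 14461/13064 (O = (28920 + (-12 + 2*7))/(35027 - 8899) = (28920 + (-12 + 14))/26128 = (28920 + 2)*(1/26128) = 28922*(1/26128) = 14461/13064 ≈ 1.1069)
O/(-46008) = (14461/13064)/(-46008) = (14461/13064)*(-1/46008) = -14461/601048512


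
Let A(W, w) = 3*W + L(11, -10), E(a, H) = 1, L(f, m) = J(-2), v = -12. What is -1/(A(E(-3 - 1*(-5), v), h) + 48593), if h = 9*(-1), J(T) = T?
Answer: -1/48594 ≈ -2.0579e-5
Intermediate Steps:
L(f, m) = -2
h = -9
A(W, w) = -2 + 3*W (A(W, w) = 3*W - 2 = -2 + 3*W)
-1/(A(E(-3 - 1*(-5), v), h) + 48593) = -1/((-2 + 3*1) + 48593) = -1/((-2 + 3) + 48593) = -1/(1 + 48593) = -1/48594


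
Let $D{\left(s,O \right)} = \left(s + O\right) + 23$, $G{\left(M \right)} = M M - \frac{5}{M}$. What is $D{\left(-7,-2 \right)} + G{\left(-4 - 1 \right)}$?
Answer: $40$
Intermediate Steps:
$G{\left(M \right)} = M^{2} - \frac{5}{M}$
$D{\left(s,O \right)} = 23 + O + s$ ($D{\left(s,O \right)} = \left(O + s\right) + 23 = 23 + O + s$)
$D{\left(-7,-2 \right)} + G{\left(-4 - 1 \right)} = \left(23 - 2 - 7\right) + \frac{-5 + \left(-4 - 1\right)^{3}}{-4 - 1} = 14 + \frac{-5 + \left(-4 - 1\right)^{3}}{-4 - 1} = 14 + \frac{-5 + \left(-5\right)^{3}}{-5} = 14 - \frac{-5 - 125}{5} = 14 - -26 = 14 + 26 = 40$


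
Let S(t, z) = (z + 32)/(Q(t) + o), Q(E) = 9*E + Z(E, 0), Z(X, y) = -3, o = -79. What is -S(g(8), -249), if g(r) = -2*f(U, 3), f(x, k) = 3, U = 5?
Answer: -217/136 ≈ -1.5956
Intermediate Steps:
g(r) = -6 (g(r) = -2*3 = -6)
Q(E) = -3 + 9*E (Q(E) = 9*E - 3 = -3 + 9*E)
S(t, z) = (32 + z)/(-82 + 9*t) (S(t, z) = (z + 32)/((-3 + 9*t) - 79) = (32 + z)/(-82 + 9*t))
-S(g(8), -249) = -(32 - 249)/(-82 + 9*(-6)) = -(-217)/(-82 - 54) = -(-217)/(-136) = -(-1)*(-217)/136 = -1*217/136 = -217/136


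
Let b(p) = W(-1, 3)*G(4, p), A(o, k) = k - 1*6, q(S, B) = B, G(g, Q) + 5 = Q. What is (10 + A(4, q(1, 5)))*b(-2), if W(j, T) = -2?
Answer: 126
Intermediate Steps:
G(g, Q) = -5 + Q
A(o, k) = -6 + k (A(o, k) = k - 6 = -6 + k)
b(p) = 10 - 2*p (b(p) = -2*(-5 + p) = 10 - 2*p)
(10 + A(4, q(1, 5)))*b(-2) = (10 + (-6 + 5))*(10 - 2*(-2)) = (10 - 1)*(10 + 4) = 9*14 = 126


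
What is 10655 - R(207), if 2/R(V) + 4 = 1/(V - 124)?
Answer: 3526971/331 ≈ 10656.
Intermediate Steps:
R(V) = 2/(-4 + 1/(-124 + V)) (R(V) = 2/(-4 + 1/(V - 124)) = 2/(-4 + 1/(-124 + V)))
10655 - R(207) = 10655 - 2*(124 - 1*207)/(-497 + 4*207) = 10655 - 2*(124 - 207)/(-497 + 828) = 10655 - 2*(-83)/331 = 10655 - 1*(-166/331) = 10655 + 166/331 = 3526971/331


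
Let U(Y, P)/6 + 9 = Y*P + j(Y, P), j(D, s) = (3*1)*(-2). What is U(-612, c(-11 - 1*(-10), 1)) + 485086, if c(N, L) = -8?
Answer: 514372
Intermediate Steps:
j(D, s) = -6 (j(D, s) = 3*(-2) = -6)
U(Y, P) = -90 + 6*P*Y (U(Y, P) = -54 + 6*(Y*P - 6) = -54 + 6*(P*Y - 6) = -54 + 6*(-6 + P*Y) = -54 + (-36 + 6*P*Y) = -90 + 6*P*Y)
U(-612, c(-11 - 1*(-10), 1)) + 485086 = (-90 + 6*(-8)*(-612)) + 485086 = (-90 + 29376) + 485086 = 29286 + 485086 = 514372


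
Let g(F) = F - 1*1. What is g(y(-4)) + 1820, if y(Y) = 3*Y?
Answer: 1807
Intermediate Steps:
g(F) = -1 + F (g(F) = F - 1 = -1 + F)
g(y(-4)) + 1820 = (-1 + 3*(-4)) + 1820 = (-1 - 12) + 1820 = -13 + 1820 = 1807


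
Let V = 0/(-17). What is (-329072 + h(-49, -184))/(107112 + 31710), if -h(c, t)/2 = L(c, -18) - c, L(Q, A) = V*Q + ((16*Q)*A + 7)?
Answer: -3504/1361 ≈ -2.5746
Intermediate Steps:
V = 0 (V = 0*(-1/17) = 0)
L(Q, A) = 7 + 16*A*Q (L(Q, A) = 0*Q + ((16*Q)*A + 7) = 0 + (16*A*Q + 7) = 0 + (7 + 16*A*Q) = 7 + 16*A*Q)
h(c, t) = -14 + 578*c (h(c, t) = -2*((7 + 16*(-18)*c) - c) = -2*((7 - 288*c) - c) = -2*(7 - 289*c) = -14 + 578*c)
(-329072 + h(-49, -184))/(107112 + 31710) = (-329072 + (-14 + 578*(-49)))/(107112 + 31710) = (-329072 + (-14 - 28322))/138822 = (-329072 - 28336)*(1/138822) = -357408*1/138822 = -3504/1361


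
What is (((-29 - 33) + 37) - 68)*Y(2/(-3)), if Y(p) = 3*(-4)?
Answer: 1116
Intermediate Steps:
Y(p) = -12
(((-29 - 33) + 37) - 68)*Y(2/(-3)) = (((-29 - 33) + 37) - 68)*(-12) = ((-62 + 37) - 68)*(-12) = (-25 - 68)*(-12) = -93*(-12) = 1116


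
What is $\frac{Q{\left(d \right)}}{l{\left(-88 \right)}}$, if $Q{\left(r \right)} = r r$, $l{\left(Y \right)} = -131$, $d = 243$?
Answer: $- \frac{59049}{131} \approx -450.76$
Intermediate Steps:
$Q{\left(r \right)} = r^{2}$
$\frac{Q{\left(d \right)}}{l{\left(-88 \right)}} = \frac{243^{2}}{-131} = 59049 \left(- \frac{1}{131}\right) = - \frac{59049}{131}$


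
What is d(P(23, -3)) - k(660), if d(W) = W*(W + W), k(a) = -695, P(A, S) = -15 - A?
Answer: 3583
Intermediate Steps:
d(W) = 2*W² (d(W) = W*(2*W) = 2*W²)
d(P(23, -3)) - k(660) = 2*(-15 - 1*23)² - 1*(-695) = 2*(-15 - 23)² + 695 = 2*(-38)² + 695 = 2*1444 + 695 = 2888 + 695 = 3583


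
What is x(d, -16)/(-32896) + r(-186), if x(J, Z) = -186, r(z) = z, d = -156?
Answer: -3059235/16448 ≈ -185.99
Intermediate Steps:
x(d, -16)/(-32896) + r(-186) = -186/(-32896) - 186 = -186*(-1/32896) - 186 = 93/16448 - 186 = -3059235/16448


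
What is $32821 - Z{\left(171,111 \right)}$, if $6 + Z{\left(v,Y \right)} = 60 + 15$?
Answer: $32752$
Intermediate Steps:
$Z{\left(v,Y \right)} = 69$ ($Z{\left(v,Y \right)} = -6 + \left(60 + 15\right) = -6 + 75 = 69$)
$32821 - Z{\left(171,111 \right)} = 32821 - 69 = 32752$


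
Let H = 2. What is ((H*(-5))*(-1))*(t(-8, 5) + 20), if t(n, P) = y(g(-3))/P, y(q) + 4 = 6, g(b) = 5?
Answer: 204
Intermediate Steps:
y(q) = 2 (y(q) = -4 + 6 = 2)
t(n, P) = 2/P
((H*(-5))*(-1))*(t(-8, 5) + 20) = ((2*(-5))*(-1))*(2/5 + 20) = (-10*(-1))*(2*(1/5) + 20) = 10*(2/5 + 20) = 10*(102/5) = 204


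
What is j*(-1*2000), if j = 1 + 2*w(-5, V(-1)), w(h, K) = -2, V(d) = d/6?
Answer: 6000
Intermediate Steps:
V(d) = d/6 (V(d) = d*(⅙) = d/6)
j = -3 (j = 1 + 2*(-2) = 1 - 4 = -3)
j*(-1*2000) = -(-3)*2000 = -3*(-2000) = 6000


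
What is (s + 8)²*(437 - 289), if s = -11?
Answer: 1332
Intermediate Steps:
(s + 8)²*(437 - 289) = (-11 + 8)²*(437 - 289) = (-3)²*148 = 9*148 = 1332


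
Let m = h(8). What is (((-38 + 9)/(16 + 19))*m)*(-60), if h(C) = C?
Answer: 2784/7 ≈ 397.71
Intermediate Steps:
m = 8
(((-38 + 9)/(16 + 19))*m)*(-60) = (((-38 + 9)/(16 + 19))*8)*(-60) = (-29/35*8)*(-60) = (-29*1/35*8)*(-60) = -29/35*8*(-60) = -232/35*(-60) = 2784/7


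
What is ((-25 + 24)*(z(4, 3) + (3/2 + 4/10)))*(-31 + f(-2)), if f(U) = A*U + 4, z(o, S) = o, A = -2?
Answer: 1357/10 ≈ 135.70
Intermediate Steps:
f(U) = 4 - 2*U (f(U) = -2*U + 4 = 4 - 2*U)
((-25 + 24)*(z(4, 3) + (3/2 + 4/10)))*(-31 + f(-2)) = ((-25 + 24)*(4 + (3/2 + 4/10)))*(-31 + (4 - 2*(-2))) = (-(4 + (3*(1/2) + 4*(1/10))))*(-31 + (4 + 4)) = (-(4 + (3/2 + 2/5)))*(-31 + 8) = -(4 + 19/10)*(-23) = -1*59/10*(-23) = -59/10*(-23) = 1357/10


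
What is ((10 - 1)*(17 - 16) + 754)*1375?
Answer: 1049125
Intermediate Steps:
((10 - 1)*(17 - 16) + 754)*1375 = (9*1 + 754)*1375 = (9 + 754)*1375 = 763*1375 = 1049125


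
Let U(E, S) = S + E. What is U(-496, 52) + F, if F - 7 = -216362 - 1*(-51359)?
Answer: -165440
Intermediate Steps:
U(E, S) = E + S
F = -164996 (F = 7 + (-216362 - 1*(-51359)) = 7 + (-216362 + 51359) = 7 - 165003 = -164996)
U(-496, 52) + F = (-496 + 52) - 164996 = -444 - 164996 = -165440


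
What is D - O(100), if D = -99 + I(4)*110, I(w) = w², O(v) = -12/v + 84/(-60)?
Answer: 41563/25 ≈ 1662.5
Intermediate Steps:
O(v) = -7/5 - 12/v (O(v) = -12/v + 84*(-1/60) = -12/v - 7/5 = -7/5 - 12/v)
D = 1661 (D = -99 + 4²*110 = -99 + 16*110 = -99 + 1760 = 1661)
D - O(100) = 1661 - (-7/5 - 12/100) = 1661 - (-7/5 - 12*1/100) = 1661 - (-7/5 - 3/25) = 1661 - 1*(-38/25) = 1661 + 38/25 = 41563/25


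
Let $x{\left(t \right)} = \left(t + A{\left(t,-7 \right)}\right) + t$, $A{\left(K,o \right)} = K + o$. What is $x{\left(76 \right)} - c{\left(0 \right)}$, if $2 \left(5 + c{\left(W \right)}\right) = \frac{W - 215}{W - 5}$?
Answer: $\frac{409}{2} \approx 204.5$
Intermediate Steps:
$c{\left(W \right)} = -5 + \frac{-215 + W}{2 \left(-5 + W\right)}$ ($c{\left(W \right)} = -5 + \frac{\left(W - 215\right) \frac{1}{W - 5}}{2} = -5 + \frac{\left(-215 + W\right) \frac{1}{-5 + W}}{2} = -5 + \frac{\frac{1}{-5 + W} \left(-215 + W\right)}{2} = -5 + \frac{-215 + W}{2 \left(-5 + W\right)}$)
$x{\left(t \right)} = -7 + 3 t$ ($x{\left(t \right)} = \left(t + \left(t - 7\right)\right) + t = \left(t + \left(-7 + t\right)\right) + t = \left(-7 + 2 t\right) + t = -7 + 3 t$)
$x{\left(76 \right)} - c{\left(0 \right)} = \left(-7 + 3 \cdot 76\right) - \frac{3 \left(-55 - 0\right)}{2 \left(-5 + 0\right)} = \left(-7 + 228\right) - \frac{3 \left(-55 + 0\right)}{2 \left(-5\right)} = 221 - \frac{3}{2} \left(- \frac{1}{5}\right) \left(-55\right) = 221 - \frac{33}{2} = \frac{409}{2}$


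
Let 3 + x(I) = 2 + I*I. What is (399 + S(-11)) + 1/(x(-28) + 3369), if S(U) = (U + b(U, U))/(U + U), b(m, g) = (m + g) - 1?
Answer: 18293723/45672 ≈ 400.55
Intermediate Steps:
x(I) = -1 + I² (x(I) = -3 + (2 + I*I) = -3 + (2 + I²) = -1 + I²)
b(m, g) = -1 + g + m (b(m, g) = (g + m) - 1 = -1 + g + m)
S(U) = (-1 + 3*U)/(2*U) (S(U) = (U + (-1 + U + U))/(U + U) = (U + (-1 + 2*U))/((2*U)) = (-1 + 3*U)*(1/(2*U)) = (-1 + 3*U)/(2*U))
(399 + S(-11)) + 1/(x(-28) + 3369) = (399 + (½)*(-1 + 3*(-11))/(-11)) + 1/((-1 + (-28)²) + 3369) = (399 + (½)*(-1/11)*(-1 - 33)) + 1/((-1 + 784) + 3369) = (399 + (½)*(-1/11)*(-34)) + 1/(783 + 3369) = (399 + 17/11) + 1/4152 = 4406/11 + 1/4152 = 18293723/45672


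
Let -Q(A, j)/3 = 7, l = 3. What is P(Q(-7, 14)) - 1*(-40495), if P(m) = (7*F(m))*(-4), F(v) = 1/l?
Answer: 121457/3 ≈ 40486.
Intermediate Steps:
F(v) = ⅓ (F(v) = 1/3 = ⅓)
Q(A, j) = -21 (Q(A, j) = -3*7 = -21)
P(m) = -28/3 (P(m) = (7*(⅓))*(-4) = (7/3)*(-4) = -28/3)
P(Q(-7, 14)) - 1*(-40495) = -28/3 - 1*(-40495) = -28/3 + 40495 = 121457/3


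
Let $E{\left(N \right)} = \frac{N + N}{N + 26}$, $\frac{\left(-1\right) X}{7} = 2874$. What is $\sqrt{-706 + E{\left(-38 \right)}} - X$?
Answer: $20118 + \frac{i \sqrt{6297}}{3} \approx 20118.0 + 26.451 i$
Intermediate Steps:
$X = -20118$ ($X = \left(-7\right) 2874 = -20118$)
$E{\left(N \right)} = \frac{2 N}{26 + N}$
$\sqrt{-706 + E{\left(-38 \right)}} - X = \sqrt{-706 + 2 \left(-38\right) \frac{1}{26 - 38}} - -20118 = \sqrt{-706 + 2 \left(-38\right) \frac{1}{-12}} + 20118 = \sqrt{-706 + 2 \left(-38\right) \left(- \frac{1}{12}\right)} + 20118 = \sqrt{-706 + \frac{19}{3}} + 20118 = \sqrt{- \frac{2099}{3}} + 20118 = \frac{i \sqrt{6297}}{3} + 20118 = 20118 + \frac{i \sqrt{6297}}{3}$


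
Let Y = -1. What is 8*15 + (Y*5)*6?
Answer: 90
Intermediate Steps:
8*15 + (Y*5)*6 = 8*15 - 1*5*6 = 120 - 5*6 = 120 - 30 = 90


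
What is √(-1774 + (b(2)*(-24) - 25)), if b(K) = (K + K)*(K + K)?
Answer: I*√2183 ≈ 46.723*I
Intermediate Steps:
b(K) = 4*K² (b(K) = (2*K)*(2*K) = 4*K²)
√(-1774 + (b(2)*(-24) - 25)) = √(-1774 + ((4*2²)*(-24) - 25)) = √(-1774 + ((4*4)*(-24) - 25)) = √(-1774 + (16*(-24) - 25)) = √(-1774 + (-384 - 25)) = √(-1774 - 409) = √(-2183) = I*√2183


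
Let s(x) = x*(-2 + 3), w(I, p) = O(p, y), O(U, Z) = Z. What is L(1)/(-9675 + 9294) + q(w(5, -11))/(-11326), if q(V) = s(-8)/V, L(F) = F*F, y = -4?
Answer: -6044/2157603 ≈ -0.0028013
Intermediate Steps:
w(I, p) = -4
L(F) = F**2
s(x) = x (s(x) = x*1 = x)
q(V) = -8/V
L(1)/(-9675 + 9294) + q(w(5, -11))/(-11326) = 1**2/(-9675 + 9294) - 8/(-4)/(-11326) = 1/(-381) - 8*(-1/4)*(-1/11326) = 1*(-1/381) + 2*(-1/11326) = -1/381 - 1/5663 = -6044/2157603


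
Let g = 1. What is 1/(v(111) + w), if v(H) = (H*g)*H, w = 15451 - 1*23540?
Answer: 1/4232 ≈ 0.00023629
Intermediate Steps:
w = -8089 (w = 15451 - 23540 = -8089)
v(H) = H**2 (v(H) = (H*1)*H = H*H = H**2)
1/(v(111) + w) = 1/(111**2 - 8089) = 1/(12321 - 8089) = 1/4232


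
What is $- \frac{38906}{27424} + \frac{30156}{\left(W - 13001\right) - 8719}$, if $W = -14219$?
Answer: $- \frac{1112620439}{492795568} \approx -2.2578$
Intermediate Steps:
$- \frac{38906}{27424} + \frac{30156}{\left(W - 13001\right) - 8719} = - \frac{38906}{27424} + \frac{30156}{\left(-14219 - 13001\right) - 8719} = \left(-38906\right) \frac{1}{27424} + \frac{30156}{-27220 - 8719} = - \frac{19453}{13712} + \frac{30156}{-35939} = - \frac{19453}{13712} + 30156 \left(- \frac{1}{35939}\right) = - \frac{19453}{13712} - \frac{30156}{35939} = - \frac{1112620439}{492795568}$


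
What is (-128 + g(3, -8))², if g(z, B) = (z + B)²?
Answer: 10609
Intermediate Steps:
g(z, B) = (B + z)²
(-128 + g(3, -8))² = (-128 + (-8 + 3)²)² = (-128 + (-5)²)² = (-128 + 25)² = (-103)² = 10609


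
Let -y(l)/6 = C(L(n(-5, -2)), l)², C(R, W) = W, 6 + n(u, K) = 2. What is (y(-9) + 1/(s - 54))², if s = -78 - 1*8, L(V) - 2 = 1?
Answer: 4629577681/19600 ≈ 2.3620e+5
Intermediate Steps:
n(u, K) = -4 (n(u, K) = -6 + 2 = -4)
L(V) = 3 (L(V) = 2 + 1 = 3)
s = -86 (s = -78 - 8 = -86)
y(l) = -6*l²
(y(-9) + 1/(s - 54))² = (-6*(-9)² + 1/(-86 - 54))² = (-6*81 + 1/(-140))² = (-486 - 1/140)² = (-68041/140)² = 4629577681/19600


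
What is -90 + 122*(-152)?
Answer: -18634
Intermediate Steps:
-90 + 122*(-152) = -90 - 18544 = -18634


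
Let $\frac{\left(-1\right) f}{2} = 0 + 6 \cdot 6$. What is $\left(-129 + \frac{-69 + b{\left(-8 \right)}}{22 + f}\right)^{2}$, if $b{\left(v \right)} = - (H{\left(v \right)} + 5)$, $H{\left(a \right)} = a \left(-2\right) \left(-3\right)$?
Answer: $\frac{10316944}{625} \approx 16507.0$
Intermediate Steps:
$H{\left(a \right)} = 6 a$ ($H{\left(a \right)} = - 2 a \left(-3\right) = 6 a$)
$f = -72$ ($f = - 2 \left(0 + 6 \cdot 6\right) = - 2 \left(0 + 36\right) = \left(-2\right) 36 = -72$)
$b{\left(v \right)} = -5 - 6 v$ ($b{\left(v \right)} = - (6 v + 5) = - (5 + 6 v) = -5 - 6 v$)
$\left(-129 + \frac{-69 + b{\left(-8 \right)}}{22 + f}\right)^{2} = \left(-129 + \frac{-69 - -43}{22 - 72}\right)^{2} = \left(-129 + \frac{-69 + \left(-5 + 48\right)}{-50}\right)^{2} = \left(-129 + \left(-69 + 43\right) \left(- \frac{1}{50}\right)\right)^{2} = \left(-129 - - \frac{13}{25}\right)^{2} = \left(-129 + \frac{13}{25}\right)^{2} = \left(- \frac{3212}{25}\right)^{2} = \frac{10316944}{625}$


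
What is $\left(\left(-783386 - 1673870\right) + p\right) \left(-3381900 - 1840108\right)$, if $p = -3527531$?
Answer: $31252605592296$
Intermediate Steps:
$\left(\left(-783386 - 1673870\right) + p\right) \left(-3381900 - 1840108\right) = \left(\left(-783386 - 1673870\right) - 3527531\right) \left(-3381900 - 1840108\right) = \left(\left(-783386 - 1673870\right) - 3527531\right) \left(-5222008\right) = \left(-2457256 - 3527531\right) \left(-5222008\right) = \left(-5984787\right) \left(-5222008\right) = 31252605592296$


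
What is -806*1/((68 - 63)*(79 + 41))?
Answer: -403/300 ≈ -1.3433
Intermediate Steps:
-806*1/((68 - 63)*(79 + 41)) = -806/(120*5) = -806/600 = -806*1/600 = -403/300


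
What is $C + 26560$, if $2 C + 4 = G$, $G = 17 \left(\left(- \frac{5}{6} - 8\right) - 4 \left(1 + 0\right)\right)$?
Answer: $\frac{317387}{12} \approx 26449.0$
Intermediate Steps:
$G = - \frac{1309}{6}$ ($G = 17 \left(\left(\left(-5\right) \frac{1}{6} - 8\right) - 4\right) = 17 \left(\left(- \frac{5}{6} - 8\right) - 4\right) = 17 \left(- \frac{53}{6} - 4\right) = 17 \left(- \frac{77}{6}\right) = - \frac{1309}{6} \approx -218.17$)
$C = - \frac{1333}{12}$ ($C = -2 + \frac{1}{2} \left(- \frac{1309}{6}\right) = -2 - \frac{1309}{12} = - \frac{1333}{12} \approx -111.08$)
$C + 26560 = - \frac{1333}{12} + 26560 = \frac{317387}{12}$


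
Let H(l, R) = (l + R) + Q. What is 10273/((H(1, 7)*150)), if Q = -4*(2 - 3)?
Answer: 10273/1800 ≈ 5.7072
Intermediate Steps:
Q = 4 (Q = -4*(-1) = 4)
H(l, R) = 4 + R + l (H(l, R) = (l + R) + 4 = (R + l) + 4 = 4 + R + l)
10273/((H(1, 7)*150)) = 10273/(((4 + 7 + 1)*150)) = 10273/((12*150)) = 10273/1800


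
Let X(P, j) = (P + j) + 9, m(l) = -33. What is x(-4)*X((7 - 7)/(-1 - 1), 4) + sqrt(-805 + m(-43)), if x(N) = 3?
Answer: 39 + I*sqrt(838) ≈ 39.0 + 28.948*I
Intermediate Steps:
X(P, j) = 9 + P + j
x(-4)*X((7 - 7)/(-1 - 1), 4) + sqrt(-805 + m(-43)) = 3*(9 + (7 - 7)/(-1 - 1) + 4) + sqrt(-805 - 33) = 3*(9 + 0/(-2) + 4) + sqrt(-838) = 3*(9 + 0*(-1/2) + 4) + I*sqrt(838) = 3*(9 + 0 + 4) + I*sqrt(838) = 3*13 + I*sqrt(838) = 39 + I*sqrt(838)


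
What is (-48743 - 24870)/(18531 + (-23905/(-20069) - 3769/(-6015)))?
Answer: -1269456553065/319598534603 ≈ -3.9720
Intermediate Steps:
(-48743 - 24870)/(18531 + (-23905/(-20069) - 3769/(-6015))) = -73613/(18531 + (-23905*(-1/20069) - 3769*(-1/6015))) = -73613/(18531 + (3415/2867 + 3769/6015)) = -73613/(18531 + 31346948/17245005) = -73613/319598534603/17245005 = -73613*17245005/319598534603 = -1269456553065/319598534603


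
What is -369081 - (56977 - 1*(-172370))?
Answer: -598428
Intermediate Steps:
-369081 - (56977 - 1*(-172370)) = -369081 - (56977 + 172370) = -369081 - 1*229347 = -369081 - 229347 = -598428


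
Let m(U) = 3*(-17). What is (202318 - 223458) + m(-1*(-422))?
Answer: -21191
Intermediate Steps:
m(U) = -51
(202318 - 223458) + m(-1*(-422)) = (202318 - 223458) - 51 = -21140 - 51 = -21191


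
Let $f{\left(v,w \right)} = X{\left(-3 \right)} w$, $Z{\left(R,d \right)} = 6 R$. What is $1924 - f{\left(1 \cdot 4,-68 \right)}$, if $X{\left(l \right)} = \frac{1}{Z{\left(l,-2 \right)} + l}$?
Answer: $\frac{40336}{21} \approx 1920.8$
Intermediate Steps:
$X{\left(l \right)} = \frac{1}{7 l}$ ($X{\left(l \right)} = \frac{1}{6 l + l} = \frac{1}{7 l}$)
$f{\left(v,w \right)} = - \frac{w}{21}$ ($f{\left(v,w \right)} = \frac{1}{7 \left(-3\right)} w = \frac{1}{7} \left(- \frac{1}{3}\right) w = - \frac{w}{21}$)
$1924 - f{\left(1 \cdot 4,-68 \right)} = 1924 - \left(- \frac{1}{21}\right) \left(-68\right) = 1924 - \frac{68}{21} = \frac{40336}{21}$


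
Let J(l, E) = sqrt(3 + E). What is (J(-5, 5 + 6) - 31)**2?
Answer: (31 - sqrt(14))**2 ≈ 743.02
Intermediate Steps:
(J(-5, 5 + 6) - 31)**2 = (sqrt(3 + (5 + 6)) - 31)**2 = (sqrt(3 + 11) - 31)**2 = (sqrt(14) - 31)**2 = (-31 + sqrt(14))**2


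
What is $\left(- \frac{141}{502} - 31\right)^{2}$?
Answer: $\frac{246584209}{252004} \approx 978.49$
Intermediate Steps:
$\left(- \frac{141}{502} - 31\right)^{2} = \left(- \frac{15703}{502}\right)^{2} = \frac{246584209}{252004}$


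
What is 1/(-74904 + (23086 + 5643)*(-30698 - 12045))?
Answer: -1/1228038551 ≈ -8.1431e-10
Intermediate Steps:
1/(-74904 + (23086 + 5643)*(-30698 - 12045)) = 1/(-74904 + 28729*(-42743)) = 1/(-74904 - 1227963647) = 1/(-1228038551) = -1/1228038551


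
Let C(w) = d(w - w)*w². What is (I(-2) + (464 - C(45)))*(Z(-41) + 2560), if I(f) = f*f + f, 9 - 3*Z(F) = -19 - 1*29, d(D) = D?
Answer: 1201814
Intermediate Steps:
Z(F) = 19 (Z(F) = 3 - (-19 - 1*29)/3 = 3 - (-19 - 29)/3 = 3 - ⅓*(-48) = 3 + 16 = 19)
I(f) = f + f² (I(f) = f² + f = f + f²)
C(w) = 0 (C(w) = (w - w)*w² = 0*w² = 0)
(I(-2) + (464 - C(45)))*(Z(-41) + 2560) = (-2*(1 - 2) + (464 - 1*0))*(19 + 2560) = (-2*(-1) + (464 + 0))*2579 = (2 + 464)*2579 = 466*2579 = 1201814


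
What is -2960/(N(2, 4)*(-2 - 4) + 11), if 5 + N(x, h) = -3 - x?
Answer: -2960/71 ≈ -41.690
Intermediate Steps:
N(x, h) = -8 - x (N(x, h) = -5 + (-3 - x) = -8 - x)
-2960/(N(2, 4)*(-2 - 4) + 11) = -2960/((-8 - 1*2)*(-2 - 4) + 11) = -2960/((-8 - 2)*(-6) + 11) = -2960/(-10*(-6) + 11) = -2960/(60 + 11) = -2960/71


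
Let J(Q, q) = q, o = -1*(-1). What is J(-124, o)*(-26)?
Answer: -26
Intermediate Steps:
o = 1
J(-124, o)*(-26) = 1*(-26) = -26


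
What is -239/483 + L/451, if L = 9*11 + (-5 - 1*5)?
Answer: -64802/217833 ≈ -0.29748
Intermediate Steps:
L = 89 (L = 99 + (-5 - 5) = 99 - 10 = 89)
-239/483 + L/451 = -239/483 + 89/451 = -64802/217833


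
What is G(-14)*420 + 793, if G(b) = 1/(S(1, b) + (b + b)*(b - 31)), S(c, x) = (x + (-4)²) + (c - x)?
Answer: 1013081/1277 ≈ 793.33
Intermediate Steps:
S(c, x) = 16 + c (S(c, x) = (x + 16) + (c - x) = (16 + x) + (c - x) = 16 + c)
G(b) = 1/(17 + 2*b*(-31 + b)) (G(b) = 1/((16 + 1) + (b + b)*(b - 31)) = 1/(17 + (2*b)*(-31 + b)) = 1/(17 + 2*b*(-31 + b)))
G(-14)*420 + 793 = 420/(17 - 62*(-14) + 2*(-14)²) + 793 = 420/(17 + 868 + 2*196) + 793 = 420/(17 + 868 + 392) + 793 = 420/1277 + 793 = 1013081/1277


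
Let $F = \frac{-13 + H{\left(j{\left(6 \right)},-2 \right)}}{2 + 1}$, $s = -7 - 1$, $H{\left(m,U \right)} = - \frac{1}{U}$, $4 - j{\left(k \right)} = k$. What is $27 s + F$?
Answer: $- \frac{1321}{6} \approx -220.17$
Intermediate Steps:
$j{\left(k \right)} = 4 - k$
$s = -8$ ($s = -7 - 1 = -8$)
$F = - \frac{25}{6}$ ($F = \frac{-13 - \frac{1}{-2}}{2 + 1} = \frac{-13 - - \frac{1}{2}}{3} = \left(-13 + \frac{1}{2}\right) \frac{1}{3} = \left(- \frac{25}{2}\right) \frac{1}{3} = - \frac{25}{6} \approx -4.1667$)
$27 s + F = 27 \left(-8\right) - \frac{25}{6} = -216 - \frac{25}{6} = - \frac{1321}{6}$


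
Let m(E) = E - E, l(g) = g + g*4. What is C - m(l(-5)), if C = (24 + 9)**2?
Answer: 1089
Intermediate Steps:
l(g) = 5*g (l(g) = g + 4*g = 5*g)
C = 1089 (C = 33**2 = 1089)
m(E) = 0
C - m(l(-5)) = 1089 - 1*0 = 1089 + 0 = 1089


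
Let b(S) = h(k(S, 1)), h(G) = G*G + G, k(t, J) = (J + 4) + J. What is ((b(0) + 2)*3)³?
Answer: 2299968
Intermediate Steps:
k(t, J) = 4 + 2*J (k(t, J) = (4 + J) + J = 4 + 2*J)
h(G) = G + G² (h(G) = G² + G = G + G²)
b(S) = 42 (b(S) = (4 + 2*1)*(1 + (4 + 2*1)) = (4 + 2)*(1 + (4 + 2)) = 6*(1 + 6) = 6*7 = 42)
((b(0) + 2)*3)³ = ((42 + 2)*3)³ = (44*3)³ = 132³ = 2299968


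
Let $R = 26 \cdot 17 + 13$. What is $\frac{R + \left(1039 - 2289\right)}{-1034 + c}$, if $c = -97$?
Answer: $\frac{265}{377} \approx 0.70292$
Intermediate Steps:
$R = 455$ ($R = 442 + 13 = 455$)
$\frac{R + \left(1039 - 2289\right)}{-1034 + c} = \frac{455 + \left(1039 - 2289\right)}{-1034 - 97} = \frac{455 + \left(1039 - 2289\right)}{-1131} = \left(455 - 1250\right) \left(- \frac{1}{1131}\right) = \left(-795\right) \left(- \frac{1}{1131}\right) = \frac{265}{377}$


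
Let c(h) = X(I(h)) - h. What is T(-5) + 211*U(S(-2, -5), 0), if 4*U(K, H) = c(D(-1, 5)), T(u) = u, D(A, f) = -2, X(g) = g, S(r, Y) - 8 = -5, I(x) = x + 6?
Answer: 623/2 ≈ 311.50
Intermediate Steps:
I(x) = 6 + x
S(r, Y) = 3 (S(r, Y) = 8 - 5 = 3)
c(h) = 6 (c(h) = (6 + h) - h = 6)
U(K, H) = 3/2 (U(K, H) = (1/4)*6 = 3/2)
T(-5) + 211*U(S(-2, -5), 0) = -5 + 211*(3/2) = -5 + 633/2 = 623/2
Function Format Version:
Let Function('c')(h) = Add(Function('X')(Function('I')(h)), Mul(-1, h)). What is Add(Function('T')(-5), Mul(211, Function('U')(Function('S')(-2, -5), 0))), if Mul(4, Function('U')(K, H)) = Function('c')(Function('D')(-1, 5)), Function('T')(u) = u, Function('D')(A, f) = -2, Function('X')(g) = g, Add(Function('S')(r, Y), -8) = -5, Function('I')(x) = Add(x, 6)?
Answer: Rational(623, 2) ≈ 311.50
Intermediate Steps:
Function('I')(x) = Add(6, x)
Function('S')(r, Y) = 3 (Function('S')(r, Y) = Add(8, -5) = 3)
Function('c')(h) = 6 (Function('c')(h) = Add(Add(6, h), Mul(-1, h)) = 6)
Function('U')(K, H) = Rational(3, 2) (Function('U')(K, H) = Mul(Rational(1, 4), 6) = Rational(3, 2))
Add(Function('T')(-5), Mul(211, Function('U')(Function('S')(-2, -5), 0))) = Add(-5, Mul(211, Rational(3, 2))) = Add(-5, Rational(633, 2)) = Rational(623, 2)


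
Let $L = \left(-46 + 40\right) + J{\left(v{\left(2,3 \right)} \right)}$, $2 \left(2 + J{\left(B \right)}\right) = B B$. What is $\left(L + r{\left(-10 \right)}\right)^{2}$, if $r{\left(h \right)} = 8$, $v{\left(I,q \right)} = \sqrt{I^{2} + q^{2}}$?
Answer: $\frac{169}{4} \approx 42.25$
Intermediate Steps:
$J{\left(B \right)} = -2 + \frac{B^{2}}{2}$ ($J{\left(B \right)} = -2 + \frac{B B}{2} = -2 + \frac{B^{2}}{2}$)
$L = - \frac{3}{2}$ ($L = \left(-46 + 40\right) - \left(2 - \frac{\left(\sqrt{2^{2} + 3^{2}}\right)^{2}}{2}\right) = -6 - \left(2 - \frac{\left(\sqrt{4 + 9}\right)^{2}}{2}\right) = -6 - \left(2 - \frac{\left(\sqrt{13}\right)^{2}}{2}\right) = -6 + \left(-2 + \frac{1}{2} \cdot 13\right) = -6 + \left(-2 + \frac{13}{2}\right) = -6 + \frac{9}{2} = - \frac{3}{2} \approx -1.5$)
$\left(L + r{\left(-10 \right)}\right)^{2} = \left(- \frac{3}{2} + 8\right)^{2} = \left(\frac{13}{2}\right)^{2} = \frac{169}{4}$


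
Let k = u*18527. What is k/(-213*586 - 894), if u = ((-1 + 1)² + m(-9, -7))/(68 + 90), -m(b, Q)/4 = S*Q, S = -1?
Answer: 1337/51192 ≈ 0.026117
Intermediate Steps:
m(b, Q) = 4*Q (m(b, Q) = -(-4)*Q = 4*Q)
u = -14/79 (u = ((-1 + 1)² + 4*(-7))/(68 + 90) = (0² - 28)/158 = (0 - 28)*(1/158) = -28*1/158 = -14/79 ≈ -0.17722)
k = -259378/79 (k = -14/79*18527 = -259378/79 ≈ -3283.3)
k/(-213*586 - 894) = -259378/(79*(-213*586 - 894)) = -259378/(79*(-124818 - 894)) = -259378/79/(-125712) = -259378/79*(-1/125712) = 1337/51192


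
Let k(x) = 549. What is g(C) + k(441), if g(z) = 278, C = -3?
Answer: 827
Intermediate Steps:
g(C) + k(441) = 278 + 549 = 827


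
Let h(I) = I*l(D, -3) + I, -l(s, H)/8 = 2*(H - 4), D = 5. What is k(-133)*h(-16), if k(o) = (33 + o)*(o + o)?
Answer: -48092800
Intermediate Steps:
k(o) = 2*o*(33 + o) (k(o) = (33 + o)*(2*o) = 2*o*(33 + o))
l(s, H) = 64 - 16*H (l(s, H) = -16*(H - 4) = -16*(-4 + H) = -8*(-8 + 2*H) = 64 - 16*H)
h(I) = 113*I (h(I) = I*(64 - 16*(-3)) + I = I*(64 + 48) + I = I*112 + I = 112*I + I = 113*I)
k(-133)*h(-16) = (2*(-133)*(33 - 133))*(113*(-16)) = (2*(-133)*(-100))*(-1808) = 26600*(-1808) = -48092800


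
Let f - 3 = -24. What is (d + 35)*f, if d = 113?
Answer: -3108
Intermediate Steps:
f = -21 (f = 3 - 24 = -21)
(d + 35)*f = (113 + 35)*(-21) = 148*(-21) = -3108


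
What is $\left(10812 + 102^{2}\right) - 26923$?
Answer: $-5707$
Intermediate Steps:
$\left(10812 + 102^{2}\right) - 26923 = \left(10812 + 10404\right) - 26923 = 21216 - 26923 = -5707$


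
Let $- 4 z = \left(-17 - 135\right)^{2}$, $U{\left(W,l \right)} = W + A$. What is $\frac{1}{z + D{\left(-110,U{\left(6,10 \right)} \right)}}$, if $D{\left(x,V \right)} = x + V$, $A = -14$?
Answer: $- \frac{1}{5894} \approx -0.00016966$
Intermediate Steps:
$U{\left(W,l \right)} = -14 + W$ ($U{\left(W,l \right)} = W - 14 = -14 + W$)
$D{\left(x,V \right)} = V + x$
$z = -5776$ ($z = - \frac{\left(-17 - 135\right)^{2}}{4} = - \frac{\left(-152\right)^{2}}{4} = \left(- \frac{1}{4}\right) 23104 = -5776$)
$\frac{1}{z + D{\left(-110,U{\left(6,10 \right)} \right)}} = \frac{1}{-5776 + \left(\left(-14 + 6\right) - 110\right)} = \frac{1}{-5776 - 118} = \frac{1}{-5894} = - \frac{1}{5894}$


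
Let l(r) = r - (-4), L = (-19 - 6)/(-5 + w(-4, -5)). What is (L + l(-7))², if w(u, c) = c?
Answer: ¼ ≈ 0.25000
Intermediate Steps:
L = 5/2 (L = (-19 - 6)/(-5 - 5) = -25/(-10) = -25*(-⅒) = 5/2 ≈ 2.5000)
l(r) = 4 + r (l(r) = r - 1*(-4) = r + 4 = 4 + r)
(L + l(-7))² = (5/2 + (4 - 7))² = (5/2 - 3)² = (-½)² = ¼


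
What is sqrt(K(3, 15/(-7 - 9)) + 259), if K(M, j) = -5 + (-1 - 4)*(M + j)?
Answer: sqrt(3899)/4 ≈ 15.610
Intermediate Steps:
K(M, j) = -5 - 5*M - 5*j (K(M, j) = -5 - 5*(M + j) = -5 + (-5*M - 5*j) = -5 - 5*M - 5*j)
sqrt(K(3, 15/(-7 - 9)) + 259) = sqrt((-5 - 5*3 - 75/(-7 - 9)) + 259) = sqrt((-5 - 15 - 75/(-16)) + 259) = sqrt((-5 - 15 - 75*(-1)/16) + 259) = sqrt((-5 - 15 - 5*(-15/16)) + 259) = sqrt((-5 - 15 + 75/16) + 259) = sqrt(-245/16 + 259) = sqrt(3899/16) = sqrt(3899)/4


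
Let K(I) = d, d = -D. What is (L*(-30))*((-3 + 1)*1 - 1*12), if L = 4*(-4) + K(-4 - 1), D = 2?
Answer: -7560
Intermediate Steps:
d = -2 (d = -1*2 = -2)
K(I) = -2
L = -18 (L = 4*(-4) - 2 = -16 - 2 = -18)
(L*(-30))*((-3 + 1)*1 - 1*12) = (-18*(-30))*((-3 + 1)*1 - 1*12) = 540*(-2*1 - 12) = 540*(-2 - 12) = 540*(-14) = -7560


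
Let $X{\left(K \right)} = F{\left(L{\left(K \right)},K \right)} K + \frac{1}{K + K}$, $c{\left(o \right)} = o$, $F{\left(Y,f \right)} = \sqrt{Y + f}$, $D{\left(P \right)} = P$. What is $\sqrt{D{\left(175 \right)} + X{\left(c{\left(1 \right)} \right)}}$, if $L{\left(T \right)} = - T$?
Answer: $\frac{3 \sqrt{78}}{2} \approx 13.248$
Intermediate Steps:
$X{\left(K \right)} = \frac{1}{2 K}$ ($X{\left(K \right)} = \sqrt{- K + K} K + \frac{1}{K + K} = \sqrt{0} K + \frac{1}{2 K} = 0 K + \frac{1}{2 K} = 0 + \frac{1}{2 K} = \frac{1}{2 K}$)
$\sqrt{D{\left(175 \right)} + X{\left(c{\left(1 \right)} \right)}} = \sqrt{175 + \frac{1}{2 \cdot 1}} = \sqrt{175 + \frac{1}{2} \cdot 1} = \sqrt{175 + \frac{1}{2}} = \sqrt{\frac{351}{2}} = \frac{3 \sqrt{78}}{2}$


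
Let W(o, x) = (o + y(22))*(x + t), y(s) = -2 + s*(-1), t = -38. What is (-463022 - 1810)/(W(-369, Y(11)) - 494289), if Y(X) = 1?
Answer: 38736/39979 ≈ 0.96891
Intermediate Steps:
y(s) = -2 - s
W(o, x) = (-38 + x)*(-24 + o) (W(o, x) = (o + (-2 - 1*22))*(x - 38) = (o + (-2 - 22))*(-38 + x) = (o - 24)*(-38 + x) = (-24 + o)*(-38 + x) = (-38 + x)*(-24 + o))
(-463022 - 1810)/(W(-369, Y(11)) - 494289) = (-463022 - 1810)/((912 - 38*(-369) - 24*1 - 369*1) - 494289) = -464832/((912 + 14022 - 24 - 369) - 494289) = -464832/(14541 - 494289) = -464832/(-479748) = -464832*(-1/479748) = 38736/39979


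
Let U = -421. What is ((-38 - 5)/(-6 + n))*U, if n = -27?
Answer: -18103/33 ≈ -548.58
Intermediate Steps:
((-38 - 5)/(-6 + n))*U = ((-38 - 5)/(-6 - 27))*(-421) = -43/(-33)*(-421) = -43*(-1/33)*(-421) = (43/33)*(-421) = -18103/33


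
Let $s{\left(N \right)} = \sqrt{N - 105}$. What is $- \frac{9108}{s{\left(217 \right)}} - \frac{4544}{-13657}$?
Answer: $\frac{4544}{13657} - \frac{2277 \sqrt{7}}{7} \approx -860.29$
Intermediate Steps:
$s{\left(N \right)} = \sqrt{-105 + N}$
$- \frac{9108}{s{\left(217 \right)}} - \frac{4544}{-13657} = - \frac{9108}{\sqrt{-105 + 217}} - \frac{4544}{-13657} = - \frac{9108}{\sqrt{112}} - - \frac{4544}{13657} = - \frac{9108}{4 \sqrt{7}} + \frac{4544}{13657} = - 9108 \frac{\sqrt{7}}{28} + \frac{4544}{13657} = - \frac{2277 \sqrt{7}}{7} + \frac{4544}{13657} = \frac{4544}{13657} - \frac{2277 \sqrt{7}}{7}$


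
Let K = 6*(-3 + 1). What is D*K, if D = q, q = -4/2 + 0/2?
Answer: 24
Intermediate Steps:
K = -12 (K = 6*(-2) = -12)
q = -2 (q = -4*½ + 0*(½) = -2 + 0 = -2)
D = -2
D*K = -2*(-12) = 24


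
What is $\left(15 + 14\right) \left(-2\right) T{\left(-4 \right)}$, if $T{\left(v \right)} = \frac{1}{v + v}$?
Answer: $\frac{29}{4} \approx 7.25$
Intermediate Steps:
$T{\left(v \right)} = \frac{1}{2 v}$
$\left(15 + 14\right) \left(-2\right) T{\left(-4 \right)} = \left(15 + 14\right) \left(-2\right) \frac{1}{2 \left(-4\right)} = 29 \left(-2\right) \frac{1}{2} \left(- \frac{1}{4}\right) = \left(-58\right) \left(- \frac{1}{8}\right) = \frac{29}{4}$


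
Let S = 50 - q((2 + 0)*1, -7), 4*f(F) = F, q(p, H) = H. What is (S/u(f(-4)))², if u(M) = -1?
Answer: 3249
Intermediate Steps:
f(F) = F/4
S = 57 (S = 50 - 1*(-7) = 50 + 7 = 57)
(S/u(f(-4)))² = (57/(-1))² = (57*(-1))² = (-57)² = 3249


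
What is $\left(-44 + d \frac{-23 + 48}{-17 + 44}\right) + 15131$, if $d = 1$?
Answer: $\frac{407374}{27} \approx 15088.0$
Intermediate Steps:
$\left(-44 + d \frac{-23 + 48}{-17 + 44}\right) + 15131 = \left(-44 + 1 \frac{-23 + 48}{-17 + 44}\right) + 15131 = \left(-44 + 1 \cdot \frac{25}{27}\right) + 15131 = \left(-44 + \frac{25}{27}\right) + 15131 = - \frac{1163}{27} + 15131 = \frac{407374}{27}$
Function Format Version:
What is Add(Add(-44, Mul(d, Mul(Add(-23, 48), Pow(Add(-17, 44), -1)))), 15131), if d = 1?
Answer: Rational(407374, 27) ≈ 15088.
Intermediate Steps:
Add(Add(-44, Mul(d, Mul(Add(-23, 48), Pow(Add(-17, 44), -1)))), 15131) = Add(Add(-44, Mul(1, Mul(Add(-23, 48), Pow(Add(-17, 44), -1)))), 15131) = Add(Add(-44, Mul(1, Mul(25, Pow(27, -1)))), 15131) = Add(Add(-44, Mul(1, Mul(25, Rational(1, 27)))), 15131) = Add(Add(-44, Mul(1, Rational(25, 27))), 15131) = Add(Add(-44, Rational(25, 27)), 15131) = Add(Rational(-1163, 27), 15131) = Rational(407374, 27)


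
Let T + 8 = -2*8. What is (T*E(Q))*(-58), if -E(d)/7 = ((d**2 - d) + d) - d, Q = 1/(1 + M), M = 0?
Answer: 0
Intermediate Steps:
Q = 1 (Q = 1/(1 + 0) = 1/1 = 1)
T = -24 (T = -8 - 2*8 = -8 - 16 = -24)
E(d) = -7*d**2 + 7*d (E(d) = -7*(((d**2 - d) + d) - d) = -7*(d**2 - d) = -7*d**2 + 7*d)
(T*E(Q))*(-58) = -168*(1 - 1*1)*(-58) = -168*(1 - 1)*(-58) = -168*0*(-58) = -24*0*(-58) = 0*(-58) = 0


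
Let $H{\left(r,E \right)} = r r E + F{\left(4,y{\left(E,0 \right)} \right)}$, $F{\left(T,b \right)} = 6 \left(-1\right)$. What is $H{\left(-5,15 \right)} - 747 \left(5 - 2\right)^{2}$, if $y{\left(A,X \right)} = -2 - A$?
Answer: $-6354$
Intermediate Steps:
$F{\left(T,b \right)} = -6$
$H{\left(r,E \right)} = -6 + E r^{2}$ ($H{\left(r,E \right)} = r r E - 6 = r^{2} E - 6 = E r^{2} - 6 = -6 + E r^{2}$)
$H{\left(-5,15 \right)} - 747 \left(5 - 2\right)^{2} = \left(-6 + 15 \left(-5\right)^{2}\right) - 747 \left(5 - 2\right)^{2} = \left(-6 + 15 \cdot 25\right) - 747 \cdot 3^{2} = \left(-6 + 375\right) - 6723 = 369 - 6723 = -6354$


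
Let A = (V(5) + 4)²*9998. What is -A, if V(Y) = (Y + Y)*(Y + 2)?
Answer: -54749048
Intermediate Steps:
V(Y) = 2*Y*(2 + Y) (V(Y) = (2*Y)*(2 + Y) = 2*Y*(2 + Y))
A = 54749048 (A = (2*5*(2 + 5) + 4)²*9998 = (2*5*7 + 4)²*9998 = (70 + 4)²*9998 = 74²*9998 = 5476*9998 = 54749048)
-A = -1*54749048 = -54749048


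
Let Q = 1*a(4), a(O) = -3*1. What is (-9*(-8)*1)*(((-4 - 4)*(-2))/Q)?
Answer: -384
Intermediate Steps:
a(O) = -3
Q = -3 (Q = 1*(-3) = -3)
(-9*(-8)*1)*(((-4 - 4)*(-2))/Q) = (-9*(-8)*1)*(((-4 - 4)*(-2))/(-3)) = (72*1)*(-8*(-2)*(-1/3)) = 72*(16*(-1/3)) = 72*(-16/3) = -384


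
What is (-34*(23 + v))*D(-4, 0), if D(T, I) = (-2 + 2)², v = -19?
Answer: 0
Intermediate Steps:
D(T, I) = 0 (D(T, I) = 0² = 0)
(-34*(23 + v))*D(-4, 0) = -34*(23 - 19)*0 = -34*4*0 = -136*0 = 0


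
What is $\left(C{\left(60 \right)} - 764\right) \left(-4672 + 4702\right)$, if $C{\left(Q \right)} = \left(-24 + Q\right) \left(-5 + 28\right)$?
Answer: $1920$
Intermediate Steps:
$C{\left(Q \right)} = -552 + 23 Q$ ($C{\left(Q \right)} = \left(-24 + Q\right) 23 = -552 + 23 Q$)
$\left(C{\left(60 \right)} - 764\right) \left(-4672 + 4702\right) = \left(\left(-552 + 23 \cdot 60\right) - 764\right) \left(-4672 + 4702\right) = \left(\left(-552 + 1380\right) - 764\right) 30 = \left(828 - 764\right) 30 = 64 \cdot 30 = 1920$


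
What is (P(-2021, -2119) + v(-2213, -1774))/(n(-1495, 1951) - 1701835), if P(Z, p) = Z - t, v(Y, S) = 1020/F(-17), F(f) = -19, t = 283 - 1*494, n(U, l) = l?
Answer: 17705/16148898 ≈ 0.0010964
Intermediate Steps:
t = -211 (t = 283 - 494 = -211)
v(Y, S) = -1020/19 (v(Y, S) = 1020/(-19) = 1020*(-1/19) = -1020/19)
P(Z, p) = 211 + Z (P(Z, p) = Z - 1*(-211) = Z + 211 = 211 + Z)
(P(-2021, -2119) + v(-2213, -1774))/(n(-1495, 1951) - 1701835) = ((211 - 2021) - 1020/19)/(1951 - 1701835) = (-1810 - 1020/19)/(-1699884) = -35410/19*(-1/1699884) = 17705/16148898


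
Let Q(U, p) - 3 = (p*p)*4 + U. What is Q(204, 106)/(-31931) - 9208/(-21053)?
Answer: -17744415/18168739 ≈ -0.97665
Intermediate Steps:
Q(U, p) = 3 + U + 4*p² (Q(U, p) = 3 + ((p*p)*4 + U) = 3 + (p²*4 + U) = 3 + (4*p² + U) = 3 + (U + 4*p²) = 3 + U + 4*p²)
Q(204, 106)/(-31931) - 9208/(-21053) = (3 + 204 + 4*106²)/(-31931) - 9208/(-21053) = (3 + 204 + 4*11236)*(-1/31931) - 9208*(-1/21053) = (3 + 204 + 44944)*(-1/31931) + 9208/21053 = 45151*(-1/31931) + 9208/21053 = -45151/31931 + 9208/21053 = -17744415/18168739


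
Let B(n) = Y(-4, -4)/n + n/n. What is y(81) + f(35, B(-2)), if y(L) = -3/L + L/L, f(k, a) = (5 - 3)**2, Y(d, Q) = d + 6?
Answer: 134/27 ≈ 4.9630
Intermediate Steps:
Y(d, Q) = 6 + d
B(n) = 1 + 2/n (B(n) = (6 - 4)/n + n/n = 2/n + 1 = 1 + 2/n)
f(k, a) = 4 (f(k, a) = 2**2 = 4)
y(L) = 1 - 3/L (y(L) = -3/L + 1 = 1 - 3/L)
y(81) + f(35, B(-2)) = (-3 + 81)/81 + 4 = (1/81)*78 + 4 = 26/27 + 4 = 134/27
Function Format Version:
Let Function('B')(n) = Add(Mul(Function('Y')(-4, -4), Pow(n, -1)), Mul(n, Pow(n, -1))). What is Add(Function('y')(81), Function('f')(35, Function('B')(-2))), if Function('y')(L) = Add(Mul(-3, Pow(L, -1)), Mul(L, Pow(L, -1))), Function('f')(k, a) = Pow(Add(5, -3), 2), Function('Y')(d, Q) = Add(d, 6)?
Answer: Rational(134, 27) ≈ 4.9630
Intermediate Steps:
Function('Y')(d, Q) = Add(6, d)
Function('B')(n) = Add(1, Mul(2, Pow(n, -1))) (Function('B')(n) = Add(Mul(Add(6, -4), Pow(n, -1)), Mul(n, Pow(n, -1))) = Add(Mul(2, Pow(n, -1)), 1) = Add(1, Mul(2, Pow(n, -1))))
Function('f')(k, a) = 4 (Function('f')(k, a) = Pow(2, 2) = 4)
Function('y')(L) = Add(1, Mul(-3, Pow(L, -1))) (Function('y')(L) = Add(Mul(-3, Pow(L, -1)), 1) = Add(1, Mul(-3, Pow(L, -1))))
Add(Function('y')(81), Function('f')(35, Function('B')(-2))) = Add(Mul(Pow(81, -1), Add(-3, 81)), 4) = Add(Mul(Rational(1, 81), 78), 4) = Add(Rational(26, 27), 4) = Rational(134, 27)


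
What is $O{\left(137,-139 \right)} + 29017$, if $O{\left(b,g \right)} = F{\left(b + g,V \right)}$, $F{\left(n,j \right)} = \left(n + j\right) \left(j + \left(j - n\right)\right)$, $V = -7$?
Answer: $29125$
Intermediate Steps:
$F{\left(n,j \right)} = \left(j + n\right) \left(- n + 2 j\right)$
$O{\left(b,g \right)} = 98 - \left(b + g\right)^{2} - 7 b - 7 g$ ($O{\left(b,g \right)} = - \left(b + g\right)^{2} + 2 \left(-7\right)^{2} - 7 \left(b + g\right) = - \left(b + g\right)^{2} + 2 \cdot 49 - \left(7 b + 7 g\right) = - \left(b + g\right)^{2} + 98 - \left(7 b + 7 g\right) = 98 - \left(b + g\right)^{2} - 7 b - 7 g$)
$O{\left(137,-139 \right)} + 29017 = \left(98 - \left(137 - 139\right)^{2} - 959 - -973\right) + 29017 = \left(98 - \left(-2\right)^{2} - 959 + 973\right) + 29017 = \left(98 - 4 - 959 + 973\right) + 29017 = 108 + 29017 = 29125$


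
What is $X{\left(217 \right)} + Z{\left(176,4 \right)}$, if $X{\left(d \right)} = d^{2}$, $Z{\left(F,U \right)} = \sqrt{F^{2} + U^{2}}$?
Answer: $47089 + 4 \sqrt{1937} \approx 47265.0$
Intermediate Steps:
$X{\left(217 \right)} + Z{\left(176,4 \right)} = 217^{2} + \sqrt{176^{2} + 4^{2}} = 47089 + \sqrt{30976 + 16} = 47089 + \sqrt{30992} = 47089 + 4 \sqrt{1937}$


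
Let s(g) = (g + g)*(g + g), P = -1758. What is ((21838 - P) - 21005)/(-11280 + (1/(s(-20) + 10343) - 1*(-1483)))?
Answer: -30944313/117005570 ≈ -0.26447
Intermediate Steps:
s(g) = 4*g² (s(g) = (2*g)*(2*g) = 4*g²)
((21838 - P) - 21005)/(-11280 + (1/(s(-20) + 10343) - 1*(-1483))) = ((21838 - 1*(-1758)) - 21005)/(-11280 + (1/(4*(-20)² + 10343) - 1*(-1483))) = ((21838 + 1758) - 21005)/(-11280 + (1/(4*400 + 10343) + 1483)) = (23596 - 21005)/(-11280 + (1/(1600 + 10343) + 1483)) = 2591/(-11280 + (1/11943 + 1483)) = 2591/(-11280 + 17711470/11943) = 2591/(-117005570/11943) = 2591*(-11943/117005570) = -30944313/117005570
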